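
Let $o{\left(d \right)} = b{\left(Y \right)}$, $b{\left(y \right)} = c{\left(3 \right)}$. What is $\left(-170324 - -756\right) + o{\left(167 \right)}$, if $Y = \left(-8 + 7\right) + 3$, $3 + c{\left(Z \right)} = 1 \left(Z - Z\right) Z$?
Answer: $-169571$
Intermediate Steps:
$c{\left(Z \right)} = -3$ ($c{\left(Z \right)} = -3 + 1 \left(Z - Z\right) Z = -3 + 1 \cdot 0 Z = -3 + 0 Z = -3 + 0 = -3$)
$Y = 2$ ($Y = -1 + 3 = 2$)
$b{\left(y \right)} = -3$
$o{\left(d \right)} = -3$
$\left(-170324 - -756\right) + o{\left(167 \right)} = \left(-170324 - -756\right) - 3 = \left(-170324 + \left(-240 + 996\right)\right) - 3 = \left(-170324 + 756\right) - 3 = -169568 - 3 = -169571$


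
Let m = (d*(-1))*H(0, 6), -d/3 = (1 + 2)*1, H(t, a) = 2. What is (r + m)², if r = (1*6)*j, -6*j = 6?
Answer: 144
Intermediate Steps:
j = -1 (j = -⅙*6 = -1)
d = -9 (d = -3*(1 + 2) = -9 ≈ -9.0000)
r = -6 (r = (1*6)*(-1) = 6*(-1) = -6)
m = 18 (m = -9*(-1)*2 = 9*2 = 18)
(r + m)² = (-6 + 18)² = 12² = 144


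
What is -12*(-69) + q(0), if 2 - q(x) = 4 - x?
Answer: 826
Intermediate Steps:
q(x) = -2 + x (q(x) = 2 - (4 - x) = 2 + (-4 + x) = -2 + x)
-12*(-69) + q(0) = -12*(-69) + (-2 + 0) = 828 - 2 = 826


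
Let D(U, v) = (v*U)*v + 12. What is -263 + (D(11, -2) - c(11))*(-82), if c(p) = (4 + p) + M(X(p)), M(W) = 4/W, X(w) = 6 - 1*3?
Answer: -10547/3 ≈ -3515.7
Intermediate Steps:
D(U, v) = 12 + U*v² (D(U, v) = (U*v)*v + 12 = U*v² + 12 = 12 + U*v²)
X(w) = 3 (X(w) = 6 - 3 = 3)
c(p) = 16/3 + p (c(p) = (4 + p) + 4/3 = 16/3 + p)
-263 + (D(11, -2) - c(11))*(-82) = -263 + ((12 + 11*(-2)²) - (16/3 + 11))*(-82) = -263 + ((12 + 11*4) - 1*49/3)*(-82) = -263 + ((12 + 44) - 49/3)*(-82) = -263 + (56 - 49/3)*(-82) = -263 + (119/3)*(-82) = -263 - 9758/3 = -10547/3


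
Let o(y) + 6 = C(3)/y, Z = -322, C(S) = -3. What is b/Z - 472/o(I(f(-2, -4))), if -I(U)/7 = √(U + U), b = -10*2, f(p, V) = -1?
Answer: 14906222/189819 - 3304*I*√2/1179 ≈ 78.529 - 3.9632*I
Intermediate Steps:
b = -20
I(U) = -7*√2*√U (I(U) = -7*√(U + U) = -7*√2*√U)
o(y) = -6 - 3/y
b/Z - 472/o(I(f(-2, -4))) = -20/(-322) - 472/(-6 - 3*I*√2/14) = -20*(-1/322) - 472/(-6 - 3*I*√2/14) = 10/161 - 472/(-6 - 3*I*√2/14)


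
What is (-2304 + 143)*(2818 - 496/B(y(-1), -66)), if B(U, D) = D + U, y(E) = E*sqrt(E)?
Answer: -26603556682/4357 + 1071856*I/4357 ≈ -6.1059e+6 + 246.01*I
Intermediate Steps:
y(E) = E**(3/2)
(-2304 + 143)*(2818 - 496/B(y(-1), -66)) = (-2304 + 143)*(2818 - 496/(-66 + (-1)**(3/2))) = -2161*(2818 - 496*(-66 + I)/4357) = -6089698 + 1071856*(-66 + I)/4357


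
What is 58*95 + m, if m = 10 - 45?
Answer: 5475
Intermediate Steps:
m = -35
58*95 + m = 58*95 - 35 = 5510 - 35 = 5475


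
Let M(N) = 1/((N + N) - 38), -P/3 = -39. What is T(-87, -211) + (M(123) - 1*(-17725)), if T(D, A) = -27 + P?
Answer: 3705521/208 ≈ 17815.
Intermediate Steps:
P = 117 (P = -3*(-39) = 117)
T(D, A) = 90 (T(D, A) = -27 + 117 = 90)
M(N) = 1/(-38 + 2*N) (M(N) = 1/(2*N - 38) = 1/(-38 + 2*N))
T(-87, -211) + (M(123) - 1*(-17725)) = 90 + (1/(2*(-19 + 123)) - 1*(-17725)) = 90 + ((1/2)/104 + 17725) = 90 + ((1/2)*(1/104) + 17725) = 90 + (1/208 + 17725) = 90 + 3686801/208 = 3705521/208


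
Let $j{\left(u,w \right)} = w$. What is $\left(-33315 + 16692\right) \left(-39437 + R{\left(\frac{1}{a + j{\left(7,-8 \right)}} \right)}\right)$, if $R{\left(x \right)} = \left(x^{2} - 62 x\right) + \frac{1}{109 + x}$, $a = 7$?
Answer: $\frac{7854166177}{12} \approx 6.5451 \cdot 10^{8}$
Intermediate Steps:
$R{\left(x \right)} = x^{2} + \frac{1}{109 + x} - 62 x$
$\left(-33315 + 16692\right) \left(-39437 + R{\left(\frac{1}{a + j{\left(7,-8 \right)}} \right)}\right) = \left(-33315 + 16692\right) \left(-39437 + \frac{1 + \left(\frac{1}{7 - 8}\right)^{3} - \frac{6758}{7 - 8} + 47 \left(\frac{1}{7 - 8}\right)^{2}}{109 + \frac{1}{7 - 8}}\right) = - 16623 \left(-39437 + \frac{1 + \left(\frac{1}{-1}\right)^{3} - \frac{6758}{-1} + 47 \left(\frac{1}{-1}\right)^{2}}{109 + \frac{1}{-1}}\right) = - 16623 \left(-39437 + \frac{1 + \left(-1\right)^{3} - -6758 + 47 \left(-1\right)^{2}}{109 - 1}\right) = - 16623 \left(-39437 + \frac{1 - 1 + 6758 + 47 \cdot 1}{108}\right) = - 16623 \left(-39437 + \frac{1 - 1 + 6758 + 47}{108}\right) = - 16623 \left(-39437 + \frac{1}{108} \cdot 6805\right) = - 16623 \left(-39437 + \frac{6805}{108}\right) = \left(-16623\right) \left(- \frac{4252391}{108}\right) = \frac{7854166177}{12}$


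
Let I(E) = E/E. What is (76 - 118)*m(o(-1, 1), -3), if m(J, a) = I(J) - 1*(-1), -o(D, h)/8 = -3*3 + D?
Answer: -84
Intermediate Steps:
o(D, h) = 72 - 8*D (o(D, h) = -8*(-3*3 + D) = -8*(-9 + D) = 72 - 8*D)
I(E) = 1
m(J, a) = 2 (m(J, a) = 1 - 1*(-1) = 1 + 1 = 2)
(76 - 118)*m(o(-1, 1), -3) = (76 - 118)*2 = -42*2 = -84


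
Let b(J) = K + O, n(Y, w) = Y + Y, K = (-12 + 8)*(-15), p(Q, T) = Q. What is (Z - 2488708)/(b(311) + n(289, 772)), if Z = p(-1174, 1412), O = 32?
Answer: -1244941/335 ≈ -3716.2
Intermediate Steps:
K = 60 (K = -4*(-15) = 60)
Z = -1174
n(Y, w) = 2*Y
b(J) = 92 (b(J) = 60 + 32 = 92)
(Z - 2488708)/(b(311) + n(289, 772)) = (-1174 - 2488708)/(92 + 2*289) = -2489882/(92 + 578) = -2489882/670 = -2489882*1/670 = -1244941/335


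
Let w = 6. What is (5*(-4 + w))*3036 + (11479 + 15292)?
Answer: 57131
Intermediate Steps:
(5*(-4 + w))*3036 + (11479 + 15292) = (5*(-4 + 6))*3036 + (11479 + 15292) = (5*2)*3036 + 26771 = 10*3036 + 26771 = 30360 + 26771 = 57131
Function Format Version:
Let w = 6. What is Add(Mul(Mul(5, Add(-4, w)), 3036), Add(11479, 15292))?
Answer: 57131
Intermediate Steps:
Add(Mul(Mul(5, Add(-4, w)), 3036), Add(11479, 15292)) = Add(Mul(Mul(5, Add(-4, 6)), 3036), Add(11479, 15292)) = Add(Mul(Mul(5, 2), 3036), 26771) = Add(Mul(10, 3036), 26771) = Add(30360, 26771) = 57131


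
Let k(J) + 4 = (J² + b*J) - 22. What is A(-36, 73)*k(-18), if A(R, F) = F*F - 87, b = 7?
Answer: 901624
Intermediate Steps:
k(J) = -26 + J² + 7*J (k(J) = -4 + ((J² + 7*J) - 22) = -4 + (-22 + J² + 7*J) = -26 + J² + 7*J)
A(R, F) = -87 + F² (A(R, F) = F² - 87 = -87 + F²)
A(-36, 73)*k(-18) = (-87 + 73²)*(-26 + (-18)² + 7*(-18)) = (-87 + 5329)*(-26 + 324 - 126) = 5242*172 = 901624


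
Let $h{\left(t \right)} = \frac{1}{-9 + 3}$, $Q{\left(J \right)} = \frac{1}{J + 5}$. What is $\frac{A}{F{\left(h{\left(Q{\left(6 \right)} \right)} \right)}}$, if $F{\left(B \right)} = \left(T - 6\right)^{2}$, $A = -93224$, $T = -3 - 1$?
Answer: $- \frac{23306}{25} \approx -932.24$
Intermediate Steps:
$T = -4$
$Q{\left(J \right)} = \frac{1}{5 + J}$
$h{\left(t \right)} = - \frac{1}{6}$ ($h{\left(t \right)} = \frac{1}{-6} = - \frac{1}{6}$)
$F{\left(B \right)} = 100$ ($F{\left(B \right)} = \left(-4 - 6\right)^{2} = \left(-10\right)^{2} = 100$)
$\frac{A}{F{\left(h{\left(Q{\left(6 \right)} \right)} \right)}} = - \frac{93224}{100} = \left(-93224\right) \frac{1}{100} = - \frac{23306}{25}$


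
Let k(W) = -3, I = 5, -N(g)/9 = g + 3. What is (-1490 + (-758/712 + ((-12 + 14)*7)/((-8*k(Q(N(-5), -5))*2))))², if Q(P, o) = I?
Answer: 10139709172681/4562496 ≈ 2.2224e+6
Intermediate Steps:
N(g) = -27 - 9*g (N(g) = -9*(g + 3) = -9*(3 + g) = -27 - 9*g)
Q(P, o) = 5
(-1490 + (-758/712 + ((-12 + 14)*7)/((-8*k(Q(N(-5), -5))*2))))² = (-1490 + (-758/712 + ((-12 + 14)*7)/((-8*(-3)*2))))² = (-1490 + (-758*1/712 + (2*7)/((24*2))))² = (-1490 + (-379/356 + 14/48))² = (-1490 + (-379/356 + 14*(1/48)))² = (-1490 + (-379/356 + 7/24))² = (-1490 - 1651/2136)² = (-3184291/2136)² = 10139709172681/4562496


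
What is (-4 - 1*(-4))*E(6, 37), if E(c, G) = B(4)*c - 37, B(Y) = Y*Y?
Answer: 0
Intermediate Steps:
B(Y) = Y²
E(c, G) = -37 + 16*c (E(c, G) = 4²*c - 37 = 16*c - 37 = -37 + 16*c)
(-4 - 1*(-4))*E(6, 37) = (-4 - 1*(-4))*(-37 + 16*6) = (-4 + 4)*(-37 + 96) = 0*59 = 0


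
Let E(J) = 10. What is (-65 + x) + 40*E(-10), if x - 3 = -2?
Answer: 336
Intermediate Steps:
x = 1 (x = 3 - 2 = 1)
(-65 + x) + 40*E(-10) = (-65 + 1) + 40*10 = -64 + 400 = 336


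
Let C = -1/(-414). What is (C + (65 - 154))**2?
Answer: 1357554025/171396 ≈ 7920.6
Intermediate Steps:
C = 1/414 (C = -1*(-1/414) = 1/414 ≈ 0.0024155)
(C + (65 - 154))**2 = (1/414 + (65 - 154))**2 = (1/414 - 89)**2 = (-36845/414)**2 = 1357554025/171396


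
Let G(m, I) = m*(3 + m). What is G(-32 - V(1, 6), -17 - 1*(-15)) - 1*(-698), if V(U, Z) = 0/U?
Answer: 1626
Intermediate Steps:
V(U, Z) = 0
G(-32 - V(1, 6), -17 - 1*(-15)) - 1*(-698) = (-32 - 1*0)*(3 + (-32 - 1*0)) - 1*(-698) = (-32 + 0)*(3 + (-32 + 0)) + 698 = -32*(3 - 32) + 698 = -32*(-29) + 698 = 928 + 698 = 1626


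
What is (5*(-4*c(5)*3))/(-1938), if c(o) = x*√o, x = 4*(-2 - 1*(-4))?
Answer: 80*√5/323 ≈ 0.55383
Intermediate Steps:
x = 8 (x = 4*(-2 + 4) = 4*2 = 8)
c(o) = 8*√o
(5*(-4*c(5)*3))/(-1938) = (5*(-32*√5*3))/(-1938) = (5*(-32*√5*3))*(-1/1938) = (5*(-96*√5))*(-1/1938) = -480*√5*(-1/1938) = 80*√5/323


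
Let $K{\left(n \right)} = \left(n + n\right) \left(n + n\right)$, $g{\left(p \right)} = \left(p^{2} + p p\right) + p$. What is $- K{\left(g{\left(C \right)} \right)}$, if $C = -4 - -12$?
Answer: $-73984$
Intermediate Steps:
$C = 8$ ($C = -4 + 12 = 8$)
$g{\left(p \right)} = p + 2 p^{2}$ ($g{\left(p \right)} = \left(p^{2} + p^{2}\right) + p = 2 p^{2} + p = p + 2 p^{2}$)
$K{\left(n \right)} = 4 n^{2}$ ($K{\left(n \right)} = 2 n 2 n = 4 n^{2}$)
$- K{\left(g{\left(C \right)} \right)} = - 4 \left(8 \left(1 + 2 \cdot 8\right)\right)^{2} = - 4 \left(8 \left(1 + 16\right)\right)^{2} = - 4 \left(8 \cdot 17\right)^{2} = - 4 \cdot 136^{2} = - 4 \cdot 18496 = \left(-1\right) 73984 = -73984$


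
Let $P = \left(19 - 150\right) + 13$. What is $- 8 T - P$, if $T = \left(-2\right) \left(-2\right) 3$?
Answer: $22$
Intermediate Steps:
$T = 12$ ($T = 4 \cdot 3 = 12$)
$P = -118$ ($P = -131 + 13 = -118$)
$- 8 T - P = \left(-8\right) 12 - -118 = -96 + 118 = 22$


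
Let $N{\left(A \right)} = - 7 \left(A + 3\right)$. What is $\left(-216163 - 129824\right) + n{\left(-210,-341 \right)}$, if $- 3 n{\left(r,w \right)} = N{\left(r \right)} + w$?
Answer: $- \frac{1039069}{3} \approx -3.4636 \cdot 10^{5}$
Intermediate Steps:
$N{\left(A \right)} = -21 - 7 A$ ($N{\left(A \right)} = - 7 \left(3 + A\right) = -21 - 7 A$)
$n{\left(r,w \right)} = 7 - \frac{w}{3} + \frac{7 r}{3}$ ($n{\left(r,w \right)} = - \frac{\left(-21 - 7 r\right) + w}{3} = - \frac{-21 + w - 7 r}{3} = 7 - \frac{w}{3} + \frac{7 r}{3}$)
$\left(-216163 - 129824\right) + n{\left(-210,-341 \right)} = \left(-216163 - 129824\right) + \left(7 - - \frac{341}{3} + \frac{7}{3} \left(-210\right)\right) = -345987 + \left(7 + \frac{341}{3} - 490\right) = -345987 - \frac{1108}{3} = - \frac{1039069}{3}$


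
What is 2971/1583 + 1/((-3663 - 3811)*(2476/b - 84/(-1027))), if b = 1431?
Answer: 59131508460853/31507526301152 ≈ 1.8767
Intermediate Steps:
2971/1583 + 1/((-3663 - 3811)*(2476/b - 84/(-1027))) = 2971/1583 + 1/((-3663 - 3811)*(2476/1431 - 84/(-1027))) = 2971*(1/1583) + 1/((-7474)*(2476*(1/1431) - 84*(-1/1027))) = 2971/1583 - 1/(7474*(2476/1431 + 84/1027)) = 2971/1583 - 1/(7474*2663056/1469637) = 2971/1583 - 1/7474*1469637/2663056 = 2971/1583 - 1469637/19903680544 = 59131508460853/31507526301152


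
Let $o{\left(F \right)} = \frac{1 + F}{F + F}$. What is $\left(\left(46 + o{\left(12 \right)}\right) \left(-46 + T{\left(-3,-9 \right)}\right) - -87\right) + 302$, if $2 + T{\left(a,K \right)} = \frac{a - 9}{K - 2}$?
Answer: $- \frac{39473}{22} \approx -1794.2$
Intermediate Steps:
$T{\left(a,K \right)} = -2 + \frac{-9 + a}{-2 + K}$ ($T{\left(a,K \right)} = -2 + \frac{a - 9}{K - 2} = -2 + \frac{-9 + a}{-2 + K}$)
$o{\left(F \right)} = \frac{1 + F}{2 F}$
$\left(\left(46 + o{\left(12 \right)}\right) \left(-46 + T{\left(-3,-9 \right)}\right) - -87\right) + 302 = \left(\left(46 + \frac{1 + 12}{2 \cdot 12}\right) \left(-46 + \frac{-5 - 3 - -18}{-2 - 9}\right) - -87\right) + 302 = \left(\left(46 + \frac{1}{2} \cdot \frac{1}{12} \cdot 13\right) \left(-46 + \frac{-5 - 3 + 18}{-11}\right) + 87\right) + 302 = \left(\left(46 + \frac{13}{24}\right) \left(-46 - \frac{10}{11}\right) + 87\right) + 302 = \left(\frac{1117 \left(-46 - \frac{10}{11}\right)}{24} + 87\right) + 302 = \left(\frac{1117}{24} \left(- \frac{516}{11}\right) + 87\right) + 302 = \left(- \frac{48031}{22} + 87\right) + 302 = - \frac{46117}{22} + 302 = - \frac{39473}{22}$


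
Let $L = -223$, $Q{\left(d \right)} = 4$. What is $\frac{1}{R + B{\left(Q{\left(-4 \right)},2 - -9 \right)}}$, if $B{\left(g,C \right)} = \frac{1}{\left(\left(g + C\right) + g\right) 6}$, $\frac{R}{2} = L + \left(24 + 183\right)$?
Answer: $- \frac{114}{3647} \approx -0.031259$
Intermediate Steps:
$R = -32$ ($R = 2 \left(-223 + \left(24 + 183\right)\right) = 2 \left(-223 + 207\right) = 2 \left(-16\right) = -32$)
$B{\left(g,C \right)} = \frac{1}{6 C + 12 g}$ ($B{\left(g,C \right)} = \frac{1}{\left(\left(C + g\right) + g\right) 6} = \frac{1}{\left(C + 2 g\right) 6} = \frac{1}{6 C + 12 g}$)
$\frac{1}{R + B{\left(Q{\left(-4 \right)},2 - -9 \right)}} = \frac{1}{-32 + \frac{1}{6 \left(\left(2 - -9\right) + 2 \cdot 4\right)}} = \frac{1}{-32 + \frac{1}{6 \left(\left(2 + 9\right) + 8\right)}} = \frac{1}{-32 + \frac{1}{6 \left(11 + 8\right)}} = \frac{1}{-32 + \frac{1}{6 \cdot 19}} = \frac{1}{-32 + \frac{1}{6} \cdot \frac{1}{19}} = \frac{1}{-32 + \frac{1}{114}} = \frac{1}{- \frac{3647}{114}} = - \frac{114}{3647}$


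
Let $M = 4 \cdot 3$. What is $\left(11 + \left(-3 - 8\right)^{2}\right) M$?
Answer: $1584$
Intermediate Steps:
$M = 12$
$\left(11 + \left(-3 - 8\right)^{2}\right) M = \left(11 + \left(-3 - 8\right)^{2}\right) 12 = \left(11 + \left(-11\right)^{2}\right) 12 = \left(11 + 121\right) 12 = 132 \cdot 12 = 1584$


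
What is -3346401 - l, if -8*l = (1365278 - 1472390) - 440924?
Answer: -6829811/2 ≈ -3.4149e+6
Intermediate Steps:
l = 137009/2 (l = -((1365278 - 1472390) - 440924)/8 = -(-107112 - 440924)/8 = -1/8*(-548036) = 137009/2 ≈ 68505.)
-3346401 - l = -3346401 - 1*137009/2 = -3346401 - 137009/2 = -6829811/2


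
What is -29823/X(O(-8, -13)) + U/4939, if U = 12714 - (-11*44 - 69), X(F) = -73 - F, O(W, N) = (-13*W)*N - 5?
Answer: -43420323/2113892 ≈ -20.540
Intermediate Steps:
O(W, N) = -5 - 13*N*W (O(W, N) = -13*N*W - 5 = -5 - 13*N*W)
U = 13267 (U = 12714 - (-484 - 69) = 12714 - 1*(-553) = 12714 + 553 = 13267)
-29823/X(O(-8, -13)) + U/4939 = -29823/(-73 - (-5 - 13*(-13)*(-8))) + 13267/4939 = -29823/(-73 - (-5 - 1352)) + 13267*(1/4939) = -29823/(-73 - 1*(-1357)) + 13267/4939 = -29823/(-73 + 1357) + 13267/4939 = -29823/1284 + 13267/4939 = -29823*1/1284 + 13267/4939 = -9941/428 + 13267/4939 = -43420323/2113892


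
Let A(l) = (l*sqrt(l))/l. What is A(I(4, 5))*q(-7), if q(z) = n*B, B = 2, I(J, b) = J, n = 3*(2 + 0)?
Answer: 24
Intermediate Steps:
n = 6 (n = 3*2 = 6)
A(l) = sqrt(l) (A(l) = l**(3/2)/l = sqrt(l))
q(z) = 12 (q(z) = 6*2 = 12)
A(I(4, 5))*q(-7) = sqrt(4)*12 = 2*12 = 24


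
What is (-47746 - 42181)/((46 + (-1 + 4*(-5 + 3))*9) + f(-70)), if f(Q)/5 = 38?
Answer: -89927/155 ≈ -580.17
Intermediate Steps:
f(Q) = 190 (f(Q) = 5*38 = 190)
(-47746 - 42181)/((46 + (-1 + 4*(-5 + 3))*9) + f(-70)) = (-47746 - 42181)/((46 + (-1 + 4*(-5 + 3))*9) + 190) = -89927/((46 + (-1 + 4*(-2))*9) + 190) = -89927/((46 + (-1 - 8)*9) + 190) = -89927/((46 - 9*9) + 190) = -89927/((46 - 81) + 190) = -89927/(-35 + 190) = -89927/155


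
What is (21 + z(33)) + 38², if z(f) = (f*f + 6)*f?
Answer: 37600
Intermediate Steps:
z(f) = f*(6 + f²) (z(f) = (f² + 6)*f = (6 + f²)*f = f*(6 + f²))
(21 + z(33)) + 38² = (21 + 33*(6 + 33²)) + 38² = (21 + 33*(6 + 1089)) + 1444 = (21 + 33*1095) + 1444 = (21 + 36135) + 1444 = 36156 + 1444 = 37600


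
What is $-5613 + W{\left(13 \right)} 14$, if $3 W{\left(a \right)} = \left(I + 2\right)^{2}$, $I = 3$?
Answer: $- \frac{16489}{3} \approx -5496.3$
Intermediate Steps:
$W{\left(a \right)} = \frac{25}{3}$ ($W{\left(a \right)} = \frac{\left(3 + 2\right)^{2}}{3} = \frac{5^{2}}{3} = \frac{1}{3} \cdot 25 = \frac{25}{3}$)
$-5613 + W{\left(13 \right)} 14 = -5613 + \frac{25}{3} \cdot 14 = -5613 + \frac{350}{3} = - \frac{16489}{3}$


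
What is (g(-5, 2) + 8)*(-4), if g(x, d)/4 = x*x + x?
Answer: -352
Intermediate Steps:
g(x, d) = 4*x + 4*x² (g(x, d) = 4*(x*x + x) = 4*(x² + x) = 4*(x + x²) = 4*x + 4*x²)
(g(-5, 2) + 8)*(-4) = (4*(-5)*(1 - 5) + 8)*(-4) = (4*(-5)*(-4) + 8)*(-4) = (80 + 8)*(-4) = 88*(-4) = -352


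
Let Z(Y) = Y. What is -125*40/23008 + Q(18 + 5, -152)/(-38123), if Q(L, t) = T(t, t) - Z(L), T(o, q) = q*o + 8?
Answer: -90230839/109641748 ≈ -0.82296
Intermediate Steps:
T(o, q) = 8 + o*q (T(o, q) = o*q + 8 = 8 + o*q)
Q(L, t) = 8 + t² - L (Q(L, t) = (8 + t*t) - L = (8 + t²) - L = 8 + t² - L)
-125*40/23008 + Q(18 + 5, -152)/(-38123) = -125*40/23008 + (8 + (-152)² - (18 + 5))/(-38123) = -5000*1/23008 + (8 + 23104 - 1*23)*(-1/38123) = -625/2876 + (8 + 23104 - 23)*(-1/38123) = -625/2876 + 23089*(-1/38123) = -625/2876 - 23089/38123 = -90230839/109641748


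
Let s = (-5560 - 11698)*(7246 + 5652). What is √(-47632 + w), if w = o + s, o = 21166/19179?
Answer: I*√9099450505766138/6393 ≈ 14921.0*I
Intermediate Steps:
s = -222593684 (s = -17258*12898 = -222593684)
o = 21166/19179 (o = 21166*(1/19179) = 21166/19179 ≈ 1.1036)
w = -4269124244270/19179 (w = 21166/19179 - 222593684 = -4269124244270/19179 ≈ -2.2259e+8)
√(-47632 + w) = √(-47632 - 4269124244270/19179) = √(-4270037778398/19179) = I*√9099450505766138/6393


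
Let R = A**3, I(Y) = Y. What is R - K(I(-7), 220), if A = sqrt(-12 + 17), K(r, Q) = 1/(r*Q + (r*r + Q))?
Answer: 1/1271 + 5*sqrt(5) ≈ 11.181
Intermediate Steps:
K(r, Q) = 1/(Q + r**2 + Q*r) (K(r, Q) = 1/(Q*r + (r**2 + Q)) = 1/(Q*r + (Q + r**2)) = 1/(Q + r**2 + Q*r))
A = sqrt(5) ≈ 2.2361
R = 5*sqrt(5) (R = (sqrt(5))**3 = 5*sqrt(5) ≈ 11.180)
R - K(I(-7), 220) = 5*sqrt(5) - 1/(220 + (-7)**2 + 220*(-7)) = 5*sqrt(5) - 1/(220 + 49 - 1540) = 5*sqrt(5) - 1/(-1271) = 5*sqrt(5) - 1*(-1/1271) = 5*sqrt(5) + 1/1271 = 1/1271 + 5*sqrt(5)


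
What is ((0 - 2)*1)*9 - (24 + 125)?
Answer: -167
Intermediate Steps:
((0 - 2)*1)*9 - (24 + 125) = -2*1*9 - 1*149 = -2*9 - 149 = -18 - 149 = -167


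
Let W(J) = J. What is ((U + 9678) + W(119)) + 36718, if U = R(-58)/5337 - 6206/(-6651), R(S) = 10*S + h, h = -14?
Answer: 183460401337/3944043 ≈ 46516.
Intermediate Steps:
R(S) = -14 + 10*S (R(S) = 10*S - 14 = -14 + 10*S)
U = 3241192/3944043 (U = (-14 + 10*(-58))/5337 - 6206/(-6651) = (-14 - 580)*(1/5337) - 6206*(-1/6651) = -594*1/5337 + 6206/6651 = -66/593 + 6206/6651 = 3241192/3944043 ≈ 0.82179)
((U + 9678) + W(119)) + 36718 = ((3241192/3944043 + 9678) + 119) + 36718 = (38173689346/3944043 + 119) + 36718 = 38643030463/3944043 + 36718 = 183460401337/3944043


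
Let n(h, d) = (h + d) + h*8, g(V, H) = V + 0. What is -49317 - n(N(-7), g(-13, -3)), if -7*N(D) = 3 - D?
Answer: -345038/7 ≈ -49291.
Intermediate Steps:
N(D) = -3/7 + D/7 (N(D) = -(3 - D)/7 = -3/7 + D/7)
g(V, H) = V
n(h, d) = d + 9*h (n(h, d) = (d + h) + 8*h = d + 9*h)
-49317 - n(N(-7), g(-13, -3)) = -49317 - (-13 + 9*(-3/7 + (1/7)*(-7))) = -49317 - (-13 + 9*(-3/7 - 1)) = -49317 - (-13 + 9*(-10/7)) = -49317 - (-13 - 90/7) = -49317 - 1*(-181/7) = -49317 + 181/7 = -345038/7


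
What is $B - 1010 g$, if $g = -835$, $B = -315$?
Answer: $843035$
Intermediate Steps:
$B - 1010 g = -315 - -843350 = -315 + 843350 = 843035$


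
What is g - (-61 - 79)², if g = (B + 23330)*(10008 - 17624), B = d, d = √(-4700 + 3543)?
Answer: -177700880 - 7616*I*√1157 ≈ -1.777e+8 - 2.5906e+5*I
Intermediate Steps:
d = I*√1157 (d = √(-1157) = I*√1157 ≈ 34.015*I)
B = I*√1157 ≈ 34.015*I
g = -177681280 - 7616*I*√1157 (g = (I*√1157 + 23330)*(10008 - 17624) = (23330 + I*√1157)*(-7616) = -177681280 - 7616*I*√1157 ≈ -1.7768e+8 - 2.5906e+5*I)
g - (-61 - 79)² = (-177681280 - 7616*I*√1157) - (-61 - 79)² = (-177681280 - 7616*I*√1157) - 1*(-140)² = (-177681280 - 7616*I*√1157) - 1*19600 = (-177681280 - 7616*I*√1157) - 19600 = -177700880 - 7616*I*√1157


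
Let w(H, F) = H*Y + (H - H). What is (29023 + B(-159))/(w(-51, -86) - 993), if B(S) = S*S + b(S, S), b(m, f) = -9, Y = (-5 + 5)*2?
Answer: -54295/993 ≈ -54.678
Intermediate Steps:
Y = 0 (Y = 0*2 = 0)
B(S) = -9 + S² (B(S) = S*S - 9 = S² - 9 = -9 + S²)
w(H, F) = 0 (w(H, F) = H*0 + (H - H) = 0 + 0 = 0)
(29023 + B(-159))/(w(-51, -86) - 993) = (29023 + (-9 + (-159)²))/(0 - 993) = (29023 + (-9 + 25281))/(-993) = (29023 + 25272)*(-1/993) = 54295*(-1/993) = -54295/993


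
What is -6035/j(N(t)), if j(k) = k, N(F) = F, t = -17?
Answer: 355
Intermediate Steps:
-6035/j(N(t)) = -6035/(-17) = -6035*(-1/17) = 355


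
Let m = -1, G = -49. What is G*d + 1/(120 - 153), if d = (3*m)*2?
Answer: 9701/33 ≈ 293.97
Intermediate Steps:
d = -6 (d = (3*(-1))*2 = -3*2 = -6)
G*d + 1/(120 - 153) = -49*(-6) + 1/(120 - 153) = 294 + 1/(-33) = 294 - 1/33 = 9701/33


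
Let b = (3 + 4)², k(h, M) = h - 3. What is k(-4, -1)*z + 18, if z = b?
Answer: -325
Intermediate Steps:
k(h, M) = -3 + h
b = 49 (b = 7² = 49)
z = 49
k(-4, -1)*z + 18 = (-3 - 4)*49 + 18 = -7*49 + 18 = -343 + 18 = -325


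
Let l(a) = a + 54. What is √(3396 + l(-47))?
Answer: √3403 ≈ 58.335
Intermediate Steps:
l(a) = 54 + a
√(3396 + l(-47)) = √(3396 + (54 - 47)) = √(3396 + 7) = √3403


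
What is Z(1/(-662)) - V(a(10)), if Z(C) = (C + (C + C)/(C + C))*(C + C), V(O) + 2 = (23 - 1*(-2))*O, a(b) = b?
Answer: -54342917/219122 ≈ -248.00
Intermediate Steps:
V(O) = -2 + 25*O (V(O) = -2 + (23 - 1*(-2))*O = -2 + (23 + 2)*O = -2 + 25*O)
Z(C) = 2*C*(1 + C) (Z(C) = (C + (2*C)/((2*C)))*(2*C) = (C + (2*C)*(1/(2*C)))*(2*C) = (C + 1)*(2*C) = (1 + C)*(2*C) = 2*C*(1 + C))
Z(1/(-662)) - V(a(10)) = 2*(1 + 1/(-662))/(-662) - (-2 + 25*10) = 2*(-1/662)*(1 - 1/662) - (-2 + 250) = 2*(-1/662)*(661/662) - 1*248 = -661/219122 - 248 = -54342917/219122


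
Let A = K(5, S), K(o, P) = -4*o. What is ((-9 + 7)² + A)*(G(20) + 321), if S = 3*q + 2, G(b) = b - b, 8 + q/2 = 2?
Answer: -5136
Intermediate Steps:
q = -12 (q = -16 + 2*2 = -16 + 4 = -12)
G(b) = 0
S = -34 (S = 3*(-12) + 2 = -36 + 2 = -34)
A = -20 (A = -4*5 = -20)
((-9 + 7)² + A)*(G(20) + 321) = ((-9 + 7)² - 20)*(0 + 321) = ((-2)² - 20)*321 = (4 - 20)*321 = -16*321 = -5136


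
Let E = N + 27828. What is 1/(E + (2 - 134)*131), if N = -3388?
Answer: 1/7148 ≈ 0.00013990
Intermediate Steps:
E = 24440 (E = -3388 + 27828 = 24440)
1/(E + (2 - 134)*131) = 1/(24440 + (2 - 134)*131) = 1/(24440 - 132*131) = 1/(24440 - 17292) = 1/7148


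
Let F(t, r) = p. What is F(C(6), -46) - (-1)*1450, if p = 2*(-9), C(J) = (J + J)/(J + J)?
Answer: 1432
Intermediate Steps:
C(J) = 1 (C(J) = (2*J)/((2*J)) = (2*J)*(1/(2*J)) = 1)
p = -18
F(t, r) = -18
F(C(6), -46) - (-1)*1450 = -18 - (-1)*1450 = -18 - 1*(-1450) = -18 + 1450 = 1432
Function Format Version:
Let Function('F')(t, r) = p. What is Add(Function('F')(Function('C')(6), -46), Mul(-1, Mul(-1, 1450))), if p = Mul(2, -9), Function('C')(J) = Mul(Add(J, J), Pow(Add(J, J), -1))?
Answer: 1432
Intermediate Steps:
Function('C')(J) = 1 (Function('C')(J) = Mul(Mul(2, J), Pow(Mul(2, J), -1)) = Mul(Mul(2, J), Mul(Rational(1, 2), Pow(J, -1))) = 1)
p = -18
Function('F')(t, r) = -18
Add(Function('F')(Function('C')(6), -46), Mul(-1, Mul(-1, 1450))) = Add(-18, Mul(-1, Mul(-1, 1450))) = Add(-18, Mul(-1, -1450)) = Add(-18, 1450) = 1432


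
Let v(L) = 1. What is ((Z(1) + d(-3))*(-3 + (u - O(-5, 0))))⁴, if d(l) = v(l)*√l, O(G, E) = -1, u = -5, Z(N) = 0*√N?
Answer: 21609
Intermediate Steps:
Z(N) = 0
d(l) = √l (d(l) = 1*√l = √l)
((Z(1) + d(-3))*(-3 + (u - O(-5, 0))))⁴ = ((0 + √(-3))*(-3 + (-5 - 1*(-1))))⁴ = ((0 + I*√3)*(-3 + (-5 + 1)))⁴ = ((I*√3)*(-3 - 4))⁴ = ((I*√3)*(-7))⁴ = (-7*I*√3)⁴ = 21609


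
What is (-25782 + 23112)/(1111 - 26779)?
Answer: 445/4278 ≈ 0.10402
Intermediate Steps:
(-25782 + 23112)/(1111 - 26779) = -2670/(-25668) = -2670*(-1/25668) = 445/4278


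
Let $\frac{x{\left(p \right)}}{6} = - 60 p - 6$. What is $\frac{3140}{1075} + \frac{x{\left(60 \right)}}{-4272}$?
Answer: $\frac{611213}{76540} \approx 7.9855$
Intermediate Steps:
$x{\left(p \right)} = -36 - 360 p$ ($x{\left(p \right)} = 6 \left(- 60 p - 6\right) = 6 \left(-6 - 60 p\right) = -36 - 360 p$)
$\frac{3140}{1075} + \frac{x{\left(60 \right)}}{-4272} = \frac{3140}{1075} + \frac{-36 - 21600}{-4272} = 3140 \cdot \frac{1}{1075} + \left(-36 - 21600\right) \left(- \frac{1}{4272}\right) = \frac{628}{215} - - \frac{1803}{356} = \frac{628}{215} + \frac{1803}{356} = \frac{611213}{76540}$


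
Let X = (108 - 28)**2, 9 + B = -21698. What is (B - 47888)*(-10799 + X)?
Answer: 306148405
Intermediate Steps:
B = -21707 (B = -9 - 21698 = -21707)
X = 6400 (X = 80**2 = 6400)
(B - 47888)*(-10799 + X) = (-21707 - 47888)*(-10799 + 6400) = -69595*(-4399) = 306148405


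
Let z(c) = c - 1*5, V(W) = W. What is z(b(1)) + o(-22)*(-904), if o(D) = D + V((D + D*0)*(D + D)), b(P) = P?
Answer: -855188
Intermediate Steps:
z(c) = -5 + c (z(c) = c - 5 = -5 + c)
o(D) = D + 2*D² (o(D) = D + (D + D*0)*(D + D) = D + (D + 0)*(2*D) = D + D*(2*D) = D + 2*D²)
z(b(1)) + o(-22)*(-904) = (-5 + 1) - 22*(1 + 2*(-22))*(-904) = -4 - 22*(1 - 44)*(-904) = -4 - 22*(-43)*(-904) = -4 + 946*(-904) = -4 - 855184 = -855188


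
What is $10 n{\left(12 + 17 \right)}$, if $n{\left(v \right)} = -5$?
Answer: $-50$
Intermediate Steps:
$10 n{\left(12 + 17 \right)} = 10 \left(-5\right) = -50$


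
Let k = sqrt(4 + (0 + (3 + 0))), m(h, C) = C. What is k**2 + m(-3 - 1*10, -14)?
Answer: -7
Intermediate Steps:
k = sqrt(7) (k = sqrt(4 + (0 + 3)) = sqrt(4 + 3) = sqrt(7) ≈ 2.6458)
k**2 + m(-3 - 1*10, -14) = (sqrt(7))**2 - 14 = 7 - 14 = -7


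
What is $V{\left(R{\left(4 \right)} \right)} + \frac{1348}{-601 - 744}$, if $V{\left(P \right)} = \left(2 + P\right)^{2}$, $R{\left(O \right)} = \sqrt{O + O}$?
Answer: $\frac{14792}{1345} + 8 \sqrt{2} \approx 22.311$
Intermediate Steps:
$R{\left(O \right)} = \sqrt{2} \sqrt{O}$ ($R{\left(O \right)} = \sqrt{2 O} = \sqrt{2} \sqrt{O}$)
$V{\left(R{\left(4 \right)} \right)} + \frac{1348}{-601 - 744} = \left(2 + \sqrt{2} \sqrt{4}\right)^{2} + \frac{1348}{-601 - 744} = \left(2 + \sqrt{2} \cdot 2\right)^{2} + \frac{1348}{-1345} = \left(2 + 2 \sqrt{2}\right)^{2} + 1348 \left(- \frac{1}{1345}\right) = \left(2 + 2 \sqrt{2}\right)^{2} - \frac{1348}{1345} = - \frac{1348}{1345} + \left(2 + 2 \sqrt{2}\right)^{2}$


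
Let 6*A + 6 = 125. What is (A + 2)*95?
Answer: 12445/6 ≈ 2074.2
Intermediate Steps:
A = 119/6 (A = -1 + (⅙)*125 = -1 + 125/6 = 119/6 ≈ 19.833)
(A + 2)*95 = (119/6 + 2)*95 = (131/6)*95 = 12445/6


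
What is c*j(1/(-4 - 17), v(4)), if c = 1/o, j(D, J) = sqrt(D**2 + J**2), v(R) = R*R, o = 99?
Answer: sqrt(112897)/2079 ≈ 0.16162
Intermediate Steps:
v(R) = R**2
c = 1/99 ≈ 0.010101
c*j(1/(-4 - 17), v(4)) = sqrt((1/(-4 - 17))**2 + (4**2)**2)/99 = sqrt((1/(-21))**2 + 16**2)/99 = sqrt((-1/21)**2 + 256)/99 = sqrt(1/441 + 256)/99 = sqrt(112897/441)/99 = (sqrt(112897)/21)/99 = sqrt(112897)/2079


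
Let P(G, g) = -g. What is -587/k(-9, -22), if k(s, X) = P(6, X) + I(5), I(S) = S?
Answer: -587/27 ≈ -21.741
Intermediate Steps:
k(s, X) = 5 - X (k(s, X) = -X + 5 = 5 - X)
-587/k(-9, -22) = -587/(5 - 1*(-22)) = -587/(5 + 22) = -587/27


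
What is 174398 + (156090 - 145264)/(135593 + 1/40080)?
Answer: 947778126481598/5434567441 ≈ 1.7440e+5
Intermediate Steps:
174398 + (156090 - 145264)/(135593 + 1/40080) = 174398 + 10826/(135593 + 1/40080) = 174398 + 10826/(5434567441/40080) = 174398 + 10826*(40080/5434567441) = 174398 + 433906080/5434567441 = 947778126481598/5434567441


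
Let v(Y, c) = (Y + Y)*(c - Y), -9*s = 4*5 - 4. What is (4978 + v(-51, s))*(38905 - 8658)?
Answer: -3871616/3 ≈ -1.2905e+6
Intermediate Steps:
s = -16/9 (s = -(4*5 - 4)/9 = -(20 - 4)/9 = -1/9*16 = -16/9 ≈ -1.7778)
v(Y, c) = 2*Y*(c - Y) (v(Y, c) = (2*Y)*(c - Y) = 2*Y*(c - Y))
(4978 + v(-51, s))*(38905 - 8658) = (4978 + 2*(-51)*(-16/9 - 1*(-51)))*(38905 - 8658) = (4978 + 2*(-51)*(-16/9 + 51))*30247 = (4978 + 2*(-51)*(443/9))*30247 = (4978 - 15062/3)*30247 = -128/3*30247 = -3871616/3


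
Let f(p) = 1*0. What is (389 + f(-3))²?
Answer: 151321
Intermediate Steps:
f(p) = 0
(389 + f(-3))² = (389 + 0)² = 389² = 151321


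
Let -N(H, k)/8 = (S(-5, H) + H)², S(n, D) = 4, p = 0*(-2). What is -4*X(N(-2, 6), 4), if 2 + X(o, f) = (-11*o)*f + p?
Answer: -5624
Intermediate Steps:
p = 0
N(H, k) = -8*(4 + H)²
X(o, f) = -2 - 11*f*o (X(o, f) = -2 + ((-11*o)*f + 0) = -2 + (-11*f*o + 0) = -2 - 11*f*o)
-4*X(N(-2, 6), 4) = -4*(-2 - 11*4*(-8*(4 - 2)²)) = -4*(-2 - 11*4*(-8*2²)) = -4*(-2 - 11*4*(-8*4)) = -4*(-2 - 11*4*(-32)) = -4*(-2 + 1408) = -4*1406 = -5624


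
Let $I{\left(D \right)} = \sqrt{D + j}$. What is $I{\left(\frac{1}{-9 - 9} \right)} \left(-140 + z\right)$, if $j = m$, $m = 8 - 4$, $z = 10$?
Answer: $- \frac{65 \sqrt{142}}{3} \approx -258.19$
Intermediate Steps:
$m = 4$ ($m = 8 - 4 = 4$)
$j = 4$
$I{\left(D \right)} = \sqrt{4 + D}$ ($I{\left(D \right)} = \sqrt{D + 4} = \sqrt{4 + D}$)
$I{\left(\frac{1}{-9 - 9} \right)} \left(-140 + z\right) = \sqrt{4 + \frac{1}{-9 - 9}} \left(-140 + 10\right) = \sqrt{4 + \frac{1}{-18}} \left(-130\right) = \sqrt{4 - \frac{1}{18}} \left(-130\right) = \sqrt{\frac{71}{18}} \left(-130\right) = \frac{\sqrt{142}}{6} \left(-130\right) = - \frac{65 \sqrt{142}}{3}$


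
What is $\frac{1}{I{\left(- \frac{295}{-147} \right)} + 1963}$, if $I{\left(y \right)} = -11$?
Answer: $\frac{1}{1952} \approx 0.0005123$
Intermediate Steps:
$\frac{1}{I{\left(- \frac{295}{-147} \right)} + 1963} = \frac{1}{-11 + 1963} = \frac{1}{1952}$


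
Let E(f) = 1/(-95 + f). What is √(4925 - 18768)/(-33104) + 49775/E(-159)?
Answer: -12642850 - I*√13843/33104 ≈ -1.2643e+7 - 0.0035541*I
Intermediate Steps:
√(4925 - 18768)/(-33104) + 49775/E(-159) = √(4925 - 18768)/(-33104) + 49775/(1/(-95 - 159)) = √(-13843)*(-1/33104) + 49775/(1/(-254)) = (I*√13843)*(-1/33104) + 49775/(-1/254) = -I*√13843/33104 + 49775*(-254) = -I*√13843/33104 - 12642850 = -12642850 - I*√13843/33104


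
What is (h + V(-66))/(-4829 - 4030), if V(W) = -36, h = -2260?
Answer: 2296/8859 ≈ 0.25917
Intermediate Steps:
(h + V(-66))/(-4829 - 4030) = (-2260 - 36)/(-4829 - 4030) = -2296/(-8859) = -2296*(-1/8859) = 2296/8859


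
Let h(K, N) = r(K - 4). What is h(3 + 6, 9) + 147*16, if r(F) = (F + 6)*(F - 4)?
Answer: 2363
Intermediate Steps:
r(F) = (-4 + F)*(6 + F) (r(F) = (6 + F)*(-4 + F) = (-4 + F)*(6 + F))
h(K, N) = -32 + (-4 + K)² + 2*K (h(K, N) = -24 + (K - 4)² + 2*(K - 4) = -24 + (-4 + K)² + 2*(-4 + K) = -24 + (-4 + K)² + (-8 + 2*K) = -32 + (-4 + K)² + 2*K)
h(3 + 6, 9) + 147*16 = (-16 + (3 + 6)² - 6*(3 + 6)) + 147*16 = (-16 + 9² - 6*9) + 2352 = (-16 + 81 - 54) + 2352 = 11 + 2352 = 2363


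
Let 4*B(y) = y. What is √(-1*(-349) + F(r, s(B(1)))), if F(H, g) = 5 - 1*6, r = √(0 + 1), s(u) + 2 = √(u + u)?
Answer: 2*√87 ≈ 18.655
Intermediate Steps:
B(y) = y/4
s(u) = -2 + √2*√u (s(u) = -2 + √(u + u) = -2 + √(2*u) = -2 + √2*√u)
r = 1 (r = √1 = 1)
F(H, g) = -1 (F(H, g) = 5 - 6 = -1)
√(-1*(-349) + F(r, s(B(1)))) = √(-1*(-349) - 1) = √(349 - 1) = √348 = 2*√87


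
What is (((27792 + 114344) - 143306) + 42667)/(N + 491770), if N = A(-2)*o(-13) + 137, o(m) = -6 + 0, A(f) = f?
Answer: 41497/491919 ≈ 0.084357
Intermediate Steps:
o(m) = -6
N = 149 (N = -2*(-6) + 137 = 12 + 137 = 149)
(((27792 + 114344) - 143306) + 42667)/(N + 491770) = (((27792 + 114344) - 143306) + 42667)/(149 + 491770) = ((142136 - 143306) + 42667)/491919 = (-1170 + 42667)*(1/491919) = 41497*(1/491919) = 41497/491919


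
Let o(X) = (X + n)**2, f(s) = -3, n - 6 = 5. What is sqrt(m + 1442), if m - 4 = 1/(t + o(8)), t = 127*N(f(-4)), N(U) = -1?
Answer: sqrt(8797490)/78 ≈ 38.026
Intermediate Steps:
n = 11 (n = 6 + 5 = 11)
o(X) = (11 + X)**2 (o(X) = (X + 11)**2 = (11 + X)**2)
t = -127 (t = 127*(-1) = -127)
m = 937/234 (m = 4 + 1/(-127 + (11 + 8)**2) = 4 + 1/(-127 + 19**2) = 4 + 1/(-127 + 361) = 4 + 1/234 = 937/234 ≈ 4.0043)
sqrt(m + 1442) = sqrt(937/234 + 1442) = sqrt(338365/234) = sqrt(8797490)/78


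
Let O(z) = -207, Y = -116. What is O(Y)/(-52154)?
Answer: 207/52154 ≈ 0.0039690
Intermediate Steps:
O(Y)/(-52154) = -207/(-52154) = -207*(-1/52154) = 207/52154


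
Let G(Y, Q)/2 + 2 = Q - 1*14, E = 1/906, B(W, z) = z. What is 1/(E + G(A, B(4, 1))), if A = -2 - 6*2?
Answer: -906/27179 ≈ -0.033335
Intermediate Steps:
E = 1/906 ≈ 0.0011038
A = -14 (A = -2 - 1*12 = -2 - 12 = -14)
G(Y, Q) = -32 + 2*Q (G(Y, Q) = -4 + 2*(Q - 1*14) = -4 + 2*(Q - 14) = -4 + 2*(-14 + Q) = -4 + (-28 + 2*Q) = -32 + 2*Q)
1/(E + G(A, B(4, 1))) = 1/(1/906 + (-32 + 2*1)) = 1/(1/906 + (-32 + 2)) = 1/(1/906 - 30) = 1/(-27179/906) = -906/27179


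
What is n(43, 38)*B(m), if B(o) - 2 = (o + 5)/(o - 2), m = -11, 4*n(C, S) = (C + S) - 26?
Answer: 440/13 ≈ 33.846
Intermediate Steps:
n(C, S) = -13/2 + C/4 + S/4 (n(C, S) = ((C + S) - 26)/4 = (-26 + C + S)/4 = -13/2 + C/4 + S/4)
B(o) = 2 + (5 + o)/(-2 + o) (B(o) = 2 + (o + 5)/(o - 2) = 2 + (5 + o)/(-2 + o))
n(43, 38)*B(m) = (-13/2 + (1/4)*43 + (1/4)*38)*((1 + 3*(-11))/(-2 - 11)) = (-13/2 + 43/4 + 19/2)*((1 - 33)/(-13)) = 55*(-1/13*(-32))/4 = (55/4)*(32/13) = 440/13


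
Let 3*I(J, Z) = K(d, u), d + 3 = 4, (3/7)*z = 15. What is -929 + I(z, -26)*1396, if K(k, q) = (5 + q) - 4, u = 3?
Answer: 2797/3 ≈ 932.33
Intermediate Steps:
z = 35 (z = (7/3)*15 = 35)
d = 1 (d = -3 + 4 = 1)
K(k, q) = 1 + q
I(J, Z) = 4/3 (I(J, Z) = (1 + 3)/3 = (⅓)*4 = 4/3)
-929 + I(z, -26)*1396 = -929 + (4/3)*1396 = -929 + 5584/3 = 2797/3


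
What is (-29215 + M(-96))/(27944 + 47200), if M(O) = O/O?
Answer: -4869/12524 ≈ -0.38877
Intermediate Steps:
M(O) = 1
(-29215 + M(-96))/(27944 + 47200) = (-29215 + 1)/(27944 + 47200) = -29214/75144 = -29214*1/75144 = -4869/12524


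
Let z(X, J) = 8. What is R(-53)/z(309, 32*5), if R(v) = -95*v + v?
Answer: 2491/4 ≈ 622.75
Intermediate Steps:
R(v) = -94*v
R(-53)/z(309, 32*5) = -94*(-53)/8 = 4982*(⅛) = 2491/4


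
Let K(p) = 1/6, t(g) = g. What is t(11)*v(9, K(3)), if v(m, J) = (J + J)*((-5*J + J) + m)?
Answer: 275/9 ≈ 30.556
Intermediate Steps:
K(p) = ⅙ (K(p) = 1*(⅙) = ⅙)
v(m, J) = 2*J*(m - 4*J) (v(m, J) = (2*J)*(-4*J + m) = (2*J)*(m - 4*J) = 2*J*(m - 4*J))
t(11)*v(9, K(3)) = 11*(2*(⅙)*(9 - 4*⅙)) = 11*(2*(⅙)*(9 - ⅔)) = 11*(2*(⅙)*(25/3)) = 11*(25/9) = 275/9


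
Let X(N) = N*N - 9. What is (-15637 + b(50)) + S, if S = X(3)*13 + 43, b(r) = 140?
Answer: -15454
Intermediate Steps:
X(N) = -9 + N**2 (X(N) = N**2 - 9 = -9 + N**2)
S = 43 (S = (-9 + 3**2)*13 + 43 = (-9 + 9)*13 + 43 = 0*13 + 43 = 0 + 43 = 43)
(-15637 + b(50)) + S = (-15637 + 140) + 43 = -15497 + 43 = -15454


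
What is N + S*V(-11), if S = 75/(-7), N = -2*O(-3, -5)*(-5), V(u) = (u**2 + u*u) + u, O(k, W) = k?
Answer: -2505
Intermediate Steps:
V(u) = u + 2*u**2 (V(u) = (u**2 + u**2) + u = 2*u**2 + u = u + 2*u**2)
N = -30 (N = -2*(-3)*(-5) = 6*(-5) = -30)
S = -75/7 (S = 75*(-1/7) = -75/7 ≈ -10.714)
N + S*V(-11) = -30 - (-825)*(1 + 2*(-11))/7 = -30 - (-825)*(1 - 22)/7 = -30 - (-825)*(-21)/7 = -30 - 75/7*231 = -30 - 2475 = -2505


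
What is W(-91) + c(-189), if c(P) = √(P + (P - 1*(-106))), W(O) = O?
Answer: -91 + 4*I*√17 ≈ -91.0 + 16.492*I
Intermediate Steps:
c(P) = √(106 + 2*P) (c(P) = √(P + (P + 106)) = √(P + (106 + P)) = √(106 + 2*P))
W(-91) + c(-189) = -91 + √(106 + 2*(-189)) = -91 + √(106 - 378) = -91 + √(-272) = -91 + 4*I*√17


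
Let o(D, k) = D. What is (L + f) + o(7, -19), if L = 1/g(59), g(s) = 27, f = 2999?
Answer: 81163/27 ≈ 3006.0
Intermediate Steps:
L = 1/27 ≈ 0.037037
(L + f) + o(7, -19) = (1/27 + 2999) + 7 = 80974/27 + 7 = 81163/27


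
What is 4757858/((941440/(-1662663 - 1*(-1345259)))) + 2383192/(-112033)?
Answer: -21148794125920167/13184043440 ≈ -1.6041e+6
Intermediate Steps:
4757858/((941440/(-1662663 - 1*(-1345259)))) + 2383192/(-112033) = 4757858/((941440/(-1662663 + 1345259))) + 2383192*(-1/112033) = 4757858/((941440/(-317404))) - 2383192/112033 = 4757858/((941440*(-1/317404))) - 2383192/112033 = 4757858/(-235360/79351) - 2383192/112033 = 4757858*(-79351/235360) - 2383192/112033 = -188770395079/117680 - 2383192/112033 = -21148794125920167/13184043440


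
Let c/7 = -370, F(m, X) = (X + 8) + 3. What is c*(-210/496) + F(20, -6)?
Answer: 136595/124 ≈ 1101.6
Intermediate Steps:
F(m, X) = 11 + X (F(m, X) = (8 + X) + 3 = 11 + X)
c = -2590 (c = 7*(-370) = -2590)
c*(-210/496) + F(20, -6) = -(-543900)/496 + (11 - 6) = -(-543900)/496 + 5 = -2590*(-105/248) + 5 = 135975/124 + 5 = 136595/124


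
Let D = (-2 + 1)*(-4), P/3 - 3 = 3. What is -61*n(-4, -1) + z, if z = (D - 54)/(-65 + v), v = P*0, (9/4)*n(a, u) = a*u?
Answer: -12598/117 ≈ -107.68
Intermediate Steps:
P = 18 (P = 9 + 3*3 = 9 + 9 = 18)
n(a, u) = 4*a*u/9 (n(a, u) = 4*(a*u)/9 = 4*a*u/9)
v = 0 (v = 18*0 = 0)
D = 4 (D = -1*(-4) = 4)
z = 10/13 (z = (4 - 54)/(-65 + 0) = -50/(-65) = -50*(-1/65) = 10/13 ≈ 0.76923)
-61*n(-4, -1) + z = -244*(-4)*(-1)/9 + 10/13 = -61*16/9 + 10/13 = -976/9 + 10/13 = -12598/117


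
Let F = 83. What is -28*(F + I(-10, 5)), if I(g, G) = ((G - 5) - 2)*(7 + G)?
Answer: -1652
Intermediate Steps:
I(g, G) = (-7 + G)*(7 + G) (I(g, G) = ((-5 + G) - 2)*(7 + G) = (-7 + G)*(7 + G))
-28*(F + I(-10, 5)) = -28*(83 + (-49 + 5²)) = -28*(83 + (-49 + 25)) = -28*(83 - 24) = -28*59 = -1652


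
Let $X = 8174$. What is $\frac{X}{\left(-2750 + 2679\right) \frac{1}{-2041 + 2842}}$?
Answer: $- \frac{6547374}{71} \approx -92217.0$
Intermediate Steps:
$\frac{X}{\left(-2750 + 2679\right) \frac{1}{-2041 + 2842}} = \frac{8174}{\left(-2750 + 2679\right) \frac{1}{-2041 + 2842}} = \frac{8174}{\left(-71\right) \frac{1}{801}} = \frac{8174}{- \frac{71}{801}} = 8174 \left(- \frac{801}{71}\right) = - \frac{6547374}{71}$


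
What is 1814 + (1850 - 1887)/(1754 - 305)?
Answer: 2628449/1449 ≈ 1814.0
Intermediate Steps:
1814 + (1850 - 1887)/(1754 - 305) = 1814 - 37/1449 = 2628449/1449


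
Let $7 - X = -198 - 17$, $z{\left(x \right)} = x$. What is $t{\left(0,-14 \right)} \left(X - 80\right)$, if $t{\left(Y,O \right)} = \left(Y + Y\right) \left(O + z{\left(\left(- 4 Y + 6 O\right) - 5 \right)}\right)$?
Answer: $0$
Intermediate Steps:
$X = 222$ ($X = 7 - \left(-198 - 17\right) = 7 - -215 = 7 + 215 = 222$)
$t{\left(Y,O \right)} = 2 Y \left(-5 - 4 Y + 7 O\right)$ ($t{\left(Y,O \right)} = \left(Y + Y\right) \left(O - \left(5 - 6 O + 4 Y\right)\right) = 2 Y \left(O - \left(5 - 6 O + 4 Y\right)\right) = 2 Y \left(-5 - 4 Y + 7 O\right)$)
$t{\left(0,-14 \right)} \left(X - 80\right) = 2 \cdot 0 \left(-5 - 0 + 7 \left(-14\right)\right) \left(222 - 80\right) = 2 \cdot 0 \left(-5 + 0 - 98\right) 142 = 2 \cdot 0 \left(-103\right) 142 = 0 \cdot 142 = 0$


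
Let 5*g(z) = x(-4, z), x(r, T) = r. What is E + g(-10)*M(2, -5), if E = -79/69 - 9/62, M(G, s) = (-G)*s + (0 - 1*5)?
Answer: -22631/4278 ≈ -5.2901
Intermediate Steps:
M(G, s) = -5 - G*s (M(G, s) = -G*s + (0 - 5) = -G*s - 5 = -5 - G*s)
g(z) = -⅘ (g(z) = (⅕)*(-4) = -⅘)
E = -5519/4278 (E = -79*1/69 - 9*1/62 = -79/69 - 9/62 = -5519/4278 ≈ -1.2901)
E + g(-10)*M(2, -5) = -5519/4278 - 4*(-5 - 1*2*(-5))/5 = -5519/4278 - 4*(-5 + 10)/5 = -5519/4278 - ⅘*5 = -5519/4278 - 4 = -22631/4278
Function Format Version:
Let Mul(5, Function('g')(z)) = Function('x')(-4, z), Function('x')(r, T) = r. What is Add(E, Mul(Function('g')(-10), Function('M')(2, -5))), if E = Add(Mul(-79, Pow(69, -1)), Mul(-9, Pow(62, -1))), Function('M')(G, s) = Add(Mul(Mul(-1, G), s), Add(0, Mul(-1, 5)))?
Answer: Rational(-22631, 4278) ≈ -5.2901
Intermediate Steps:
Function('M')(G, s) = Add(-5, Mul(-1, G, s)) (Function('M')(G, s) = Add(Mul(-1, G, s), Add(0, -5)) = Add(Mul(-1, G, s), -5) = Add(-5, Mul(-1, G, s)))
Function('g')(z) = Rational(-4, 5) (Function('g')(z) = Mul(Rational(1, 5), -4) = Rational(-4, 5))
E = Rational(-5519, 4278) (E = Add(Mul(-79, Rational(1, 69)), Mul(-9, Rational(1, 62))) = Add(Rational(-79, 69), Rational(-9, 62)) = Rational(-5519, 4278) ≈ -1.2901)
Add(E, Mul(Function('g')(-10), Function('M')(2, -5))) = Add(Rational(-5519, 4278), Mul(Rational(-4, 5), Add(-5, Mul(-1, 2, -5)))) = Add(Rational(-5519, 4278), Mul(Rational(-4, 5), Add(-5, 10))) = Add(Rational(-5519, 4278), Mul(Rational(-4, 5), 5)) = Add(Rational(-5519, 4278), -4) = Rational(-22631, 4278)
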